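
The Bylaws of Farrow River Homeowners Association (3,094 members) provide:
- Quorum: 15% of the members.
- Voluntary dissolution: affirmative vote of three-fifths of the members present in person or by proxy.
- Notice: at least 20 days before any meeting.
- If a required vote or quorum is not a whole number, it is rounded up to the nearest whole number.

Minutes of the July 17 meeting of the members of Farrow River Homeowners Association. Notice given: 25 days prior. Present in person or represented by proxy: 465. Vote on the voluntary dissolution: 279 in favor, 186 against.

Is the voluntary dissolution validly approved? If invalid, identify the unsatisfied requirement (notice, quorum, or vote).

Valid — all requirements satisfied.

Notice: 25 days given; 20 required. Satisfied.
Quorum: 15% of 3,094 = 464.10, rounded up to 465; 465 present. Satisfied.
Vote: requires three-fifths of those present (465); 3/5 of 465 = 279, so 279 needed; 279 in favor. Satisfied.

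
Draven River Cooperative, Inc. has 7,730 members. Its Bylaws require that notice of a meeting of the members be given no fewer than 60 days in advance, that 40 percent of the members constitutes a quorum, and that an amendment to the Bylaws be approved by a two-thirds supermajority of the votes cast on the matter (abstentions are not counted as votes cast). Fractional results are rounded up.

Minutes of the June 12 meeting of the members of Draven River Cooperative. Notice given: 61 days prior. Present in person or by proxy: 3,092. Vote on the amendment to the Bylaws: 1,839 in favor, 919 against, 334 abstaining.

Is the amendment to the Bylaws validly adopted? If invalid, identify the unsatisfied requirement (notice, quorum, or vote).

Valid — all requirements satisfied.

Notice: 61 days given; 60 required. Satisfied.
Quorum: 40% of 7,730 = 3,092; 3,092 present. Satisfied.
Vote: requires two-thirds of the votes cast (3,092 − 334 abstaining = 2,758); 2/3 of 2758 = 1838.67, rounded up to 1839, so 1,839 needed; 1,839 in favor. Satisfied.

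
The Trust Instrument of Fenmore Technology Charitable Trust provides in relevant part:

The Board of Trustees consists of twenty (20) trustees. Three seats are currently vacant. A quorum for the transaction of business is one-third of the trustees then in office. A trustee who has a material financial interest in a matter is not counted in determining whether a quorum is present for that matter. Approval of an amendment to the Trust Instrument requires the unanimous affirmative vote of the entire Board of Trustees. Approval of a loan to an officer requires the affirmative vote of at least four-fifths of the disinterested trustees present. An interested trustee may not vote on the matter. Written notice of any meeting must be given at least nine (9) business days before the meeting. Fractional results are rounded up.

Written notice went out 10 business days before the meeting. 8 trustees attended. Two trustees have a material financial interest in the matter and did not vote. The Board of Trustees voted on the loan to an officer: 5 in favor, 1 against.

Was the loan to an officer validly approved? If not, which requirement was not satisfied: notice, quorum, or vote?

Valid — all requirements satisfied.

Notice: 10 business days given; 9 required (10 ≥ 9). Satisfied.
Quorum: 8 present, but the 2 interested trustees do not count, leaving 6. Quorum is 6. Satisfied.
Vote: the loan to an officer requires four-fifths of the disinterested trustees present (8 − 2 = 6). 4/5 of 6 = 4.80, rounded up to 5, so 5 affirmative votes are needed; 5 voted in favor. Satisfied.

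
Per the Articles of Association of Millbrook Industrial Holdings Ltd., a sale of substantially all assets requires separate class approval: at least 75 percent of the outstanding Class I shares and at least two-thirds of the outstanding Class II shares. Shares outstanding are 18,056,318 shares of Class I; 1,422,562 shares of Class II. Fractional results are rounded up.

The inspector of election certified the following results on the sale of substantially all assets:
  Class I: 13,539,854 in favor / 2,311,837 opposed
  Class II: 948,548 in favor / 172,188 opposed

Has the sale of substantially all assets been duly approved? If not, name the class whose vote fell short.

Class I: 3/4 of 18056318 = 13542238.50, rounded up to 13542239; 13,542,239 required, 13,539,854 in favor — not approved.
Class II: 2/3 of 1422562 = 948374.67, rounded up to 948375; 948,375 required, 948,548 in favor — approved.

Not approved — the Class I shares did not give the required vote.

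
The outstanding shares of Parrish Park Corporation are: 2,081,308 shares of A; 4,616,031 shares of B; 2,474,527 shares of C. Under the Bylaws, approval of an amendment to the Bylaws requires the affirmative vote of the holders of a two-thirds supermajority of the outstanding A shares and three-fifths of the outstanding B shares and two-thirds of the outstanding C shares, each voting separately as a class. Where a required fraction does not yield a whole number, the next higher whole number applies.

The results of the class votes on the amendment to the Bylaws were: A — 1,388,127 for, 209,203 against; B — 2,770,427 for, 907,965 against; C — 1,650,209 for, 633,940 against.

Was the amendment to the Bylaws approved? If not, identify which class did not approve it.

Approved — every class gave the required vote.

A: 2/3 of 2081308 = 1387538.67, rounded up to 1387539; 1,387,539 required, 1,388,127 in favor — approved.
B: 3/5 of 4616031 = 2769618.60, rounded up to 2769619; 2,769,619 required, 2,770,427 in favor — approved.
C: 2/3 of 2474527 = 1649684.67, rounded up to 1649685; 1,649,685 required, 1,650,209 in favor — approved.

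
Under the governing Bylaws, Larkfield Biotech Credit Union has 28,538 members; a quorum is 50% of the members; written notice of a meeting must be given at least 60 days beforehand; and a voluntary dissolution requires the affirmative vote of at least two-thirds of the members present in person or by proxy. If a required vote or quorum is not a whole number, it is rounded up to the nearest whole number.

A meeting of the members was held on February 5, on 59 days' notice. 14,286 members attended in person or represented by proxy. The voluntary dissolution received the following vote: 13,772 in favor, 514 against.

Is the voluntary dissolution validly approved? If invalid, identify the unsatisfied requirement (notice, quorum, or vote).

Invalid — notice requirement not satisfied.

Notice: 59 days given; 60 required. Not satisfied.
Quorum: 50% of 28,538 = 14,269; 14,286 present. Satisfied.
Vote: requires two-thirds of those present (14,286); 2/3 of 14286 = 9524, so 9,524 needed; 13,772 in favor. Satisfied.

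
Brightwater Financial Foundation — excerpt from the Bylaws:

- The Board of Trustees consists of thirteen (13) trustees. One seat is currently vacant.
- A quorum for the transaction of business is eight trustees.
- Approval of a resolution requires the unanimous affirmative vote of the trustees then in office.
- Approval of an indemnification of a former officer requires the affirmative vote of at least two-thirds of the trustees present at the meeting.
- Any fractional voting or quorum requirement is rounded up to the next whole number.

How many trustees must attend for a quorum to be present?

8

The quorum is fixed at 8.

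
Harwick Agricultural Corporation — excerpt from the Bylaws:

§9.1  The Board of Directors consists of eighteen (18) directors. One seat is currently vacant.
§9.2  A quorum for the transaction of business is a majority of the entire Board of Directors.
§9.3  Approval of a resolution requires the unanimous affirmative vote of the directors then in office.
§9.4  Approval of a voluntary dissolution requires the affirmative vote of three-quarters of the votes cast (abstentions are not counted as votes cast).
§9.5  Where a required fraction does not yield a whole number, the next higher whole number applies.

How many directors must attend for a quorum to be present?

10

A majority of 18 is 10.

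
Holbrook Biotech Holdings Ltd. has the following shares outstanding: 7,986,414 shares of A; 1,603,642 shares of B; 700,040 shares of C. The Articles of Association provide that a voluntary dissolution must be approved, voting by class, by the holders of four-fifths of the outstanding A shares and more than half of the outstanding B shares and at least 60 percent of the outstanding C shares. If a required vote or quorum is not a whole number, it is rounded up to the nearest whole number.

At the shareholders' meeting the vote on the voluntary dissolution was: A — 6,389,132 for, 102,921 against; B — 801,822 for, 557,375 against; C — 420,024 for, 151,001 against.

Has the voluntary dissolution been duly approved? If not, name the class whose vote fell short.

Approved — every class gave the required vote.

A: 4/5 of 7986414 = 6389131.20, rounded up to 6389132; 6,389,132 required, 6,389,132 in favor — approved.
B: a majority of 1603642 is 801822; 801,822 required, 801,822 in favor — approved.
C: 3/5 of 700040 = 420024; 420,024 required, 420,024 in favor — approved.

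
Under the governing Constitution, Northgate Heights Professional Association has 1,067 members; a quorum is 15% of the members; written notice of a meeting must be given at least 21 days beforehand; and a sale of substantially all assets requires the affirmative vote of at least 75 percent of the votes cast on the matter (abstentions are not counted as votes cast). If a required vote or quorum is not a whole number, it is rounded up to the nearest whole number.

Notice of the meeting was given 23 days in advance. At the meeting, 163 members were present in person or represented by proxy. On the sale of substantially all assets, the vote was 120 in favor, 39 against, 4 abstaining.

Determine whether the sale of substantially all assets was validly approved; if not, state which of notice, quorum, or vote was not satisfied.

Notice: 23 days given; 21 required. Satisfied.
Quorum: 15% of 1,067 = 160.05, rounded up to 161; 163 present. Satisfied.
Vote: requires three-fourths of the votes cast (163 − 4 abstaining = 159); 3/4 of 159 = 119.25, rounded up to 120, so 120 needed; 120 in favor. Satisfied.

Valid — all requirements satisfied.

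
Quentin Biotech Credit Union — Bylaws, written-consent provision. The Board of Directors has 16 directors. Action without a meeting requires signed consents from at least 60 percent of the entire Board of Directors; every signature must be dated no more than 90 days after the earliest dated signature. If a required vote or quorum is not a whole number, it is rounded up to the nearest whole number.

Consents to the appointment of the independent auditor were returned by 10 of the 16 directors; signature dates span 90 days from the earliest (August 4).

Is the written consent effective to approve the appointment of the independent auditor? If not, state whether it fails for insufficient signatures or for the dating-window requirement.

Effective — both the signature and dating-window requirements are satisfied.

Signatures required: at least 60 percent of 16 — 3/5 of 16 = 9.60, rounded up to 10, so 10 needed; 10 signed. Sufficient.
Dating window: the latest signature is 90 days after the earliest; the limit is 90 days. Within the window.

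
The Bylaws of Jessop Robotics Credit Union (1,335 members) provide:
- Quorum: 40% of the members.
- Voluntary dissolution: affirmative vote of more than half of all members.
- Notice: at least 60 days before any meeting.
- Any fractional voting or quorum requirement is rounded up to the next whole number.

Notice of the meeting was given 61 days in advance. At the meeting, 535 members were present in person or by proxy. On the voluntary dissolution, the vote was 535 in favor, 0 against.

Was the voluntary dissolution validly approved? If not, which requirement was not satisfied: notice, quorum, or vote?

Invalid — vote requirement not satisfied.

Notice: 61 days given; 60 required. Satisfied.
Quorum: 40% of 1,335 = 534; 535 present. Satisfied.
Vote: requires a majority of all members (1,335); a majority of 1335 is 668, so 668 needed; 535 in favor. Not satisfied.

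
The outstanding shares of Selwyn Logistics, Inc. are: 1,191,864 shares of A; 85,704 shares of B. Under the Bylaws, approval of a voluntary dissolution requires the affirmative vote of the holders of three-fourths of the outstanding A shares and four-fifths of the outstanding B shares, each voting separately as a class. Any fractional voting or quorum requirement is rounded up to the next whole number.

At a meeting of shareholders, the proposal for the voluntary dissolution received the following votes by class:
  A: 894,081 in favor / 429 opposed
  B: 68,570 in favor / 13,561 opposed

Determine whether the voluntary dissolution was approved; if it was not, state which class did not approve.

A: 3/4 of 1191864 = 893898; 893,898 required, 894,081 in favor — approved.
B: 4/5 of 85704 = 68563.20, rounded up to 68564; 68,564 required, 68,570 in favor — approved.

Approved — every class gave the required vote.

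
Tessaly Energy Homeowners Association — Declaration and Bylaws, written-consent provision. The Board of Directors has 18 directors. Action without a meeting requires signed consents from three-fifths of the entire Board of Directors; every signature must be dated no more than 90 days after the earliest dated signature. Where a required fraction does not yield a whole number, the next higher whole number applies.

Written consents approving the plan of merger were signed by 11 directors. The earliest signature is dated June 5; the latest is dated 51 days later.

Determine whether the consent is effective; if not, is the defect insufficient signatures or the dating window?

Signatures required: three-fifths of 18 — 3/5 of 18 = 10.80, rounded up to 11, so 11 needed; 11 signed. Sufficient.
Dating window: the latest signature is 51 days after the earliest; the limit is 90 days. Within the window.

Effective — both the signature and dating-window requirements are satisfied.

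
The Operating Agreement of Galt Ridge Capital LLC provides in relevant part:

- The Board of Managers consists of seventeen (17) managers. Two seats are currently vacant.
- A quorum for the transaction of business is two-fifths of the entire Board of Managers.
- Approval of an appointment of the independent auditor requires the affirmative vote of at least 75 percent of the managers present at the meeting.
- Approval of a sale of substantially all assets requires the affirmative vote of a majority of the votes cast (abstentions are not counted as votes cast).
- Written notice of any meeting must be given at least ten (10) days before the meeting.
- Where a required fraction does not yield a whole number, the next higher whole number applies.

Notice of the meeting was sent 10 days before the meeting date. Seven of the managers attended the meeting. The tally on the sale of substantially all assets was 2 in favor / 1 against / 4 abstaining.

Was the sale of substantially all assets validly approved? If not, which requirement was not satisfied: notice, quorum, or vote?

Notice: 10 days given; 10 required (10 ≥ 10). Satisfied.
Quorum: 7 present; quorum is 7. Satisfied.
Vote: the sale of substantially all assets requires a majority of the votes cast (7 present − 4 abstaining = 3). A majority of 3 is 2, so 2 affirmative votes are needed; 2 voted in favor. Satisfied.

Valid — all requirements satisfied.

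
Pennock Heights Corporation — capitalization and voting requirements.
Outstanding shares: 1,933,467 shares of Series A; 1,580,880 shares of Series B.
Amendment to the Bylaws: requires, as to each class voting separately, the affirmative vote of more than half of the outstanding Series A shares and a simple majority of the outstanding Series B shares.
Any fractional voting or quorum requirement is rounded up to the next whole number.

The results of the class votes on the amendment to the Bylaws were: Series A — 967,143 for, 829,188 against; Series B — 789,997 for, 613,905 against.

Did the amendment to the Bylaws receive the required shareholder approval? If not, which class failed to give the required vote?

Not approved — the Series B shares did not give the required vote.

Series A: a majority of 1933467 is 966734; 966,734 required, 967,143 in favor — approved.
Series B: a majority of 1580880 is 790441; 790,441 required, 789,997 in favor — not approved.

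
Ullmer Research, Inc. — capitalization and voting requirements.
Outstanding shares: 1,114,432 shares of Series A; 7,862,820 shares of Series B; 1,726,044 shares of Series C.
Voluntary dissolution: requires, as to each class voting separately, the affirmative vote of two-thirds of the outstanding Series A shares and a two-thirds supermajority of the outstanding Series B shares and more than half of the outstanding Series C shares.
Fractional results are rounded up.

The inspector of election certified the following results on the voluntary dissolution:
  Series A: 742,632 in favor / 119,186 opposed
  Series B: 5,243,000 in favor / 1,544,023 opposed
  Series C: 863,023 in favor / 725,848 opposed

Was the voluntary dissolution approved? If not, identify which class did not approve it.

Series A: 2/3 of 1114432 = 742954.67, rounded up to 742955; 742,955 required, 742,632 in favor — not approved.
Series B: 2/3 of 7862820 = 5241880; 5,241,880 required, 5,243,000 in favor — approved.
Series C: a majority of 1726044 is 863023; 863,023 required, 863,023 in favor — approved.

Not approved — the Series A shares did not give the required vote.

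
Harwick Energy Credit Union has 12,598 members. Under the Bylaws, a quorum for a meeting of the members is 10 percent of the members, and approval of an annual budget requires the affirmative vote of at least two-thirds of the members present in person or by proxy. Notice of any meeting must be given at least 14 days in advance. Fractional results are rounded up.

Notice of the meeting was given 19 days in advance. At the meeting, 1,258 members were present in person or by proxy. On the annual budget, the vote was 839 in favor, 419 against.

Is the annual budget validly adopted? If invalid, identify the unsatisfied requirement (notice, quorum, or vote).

Invalid — quorum requirement not satisfied.

Notice: 19 days given; 14 required. Satisfied.
Quorum: 10% of 12,598 = 1,259.80, rounded up to 1,260; 1,258 present. Not satisfied.
Vote: requires two-thirds of those present (1,258); 2/3 of 1258 = 838.67, rounded up to 839, so 839 needed; 839 in favor. Satisfied.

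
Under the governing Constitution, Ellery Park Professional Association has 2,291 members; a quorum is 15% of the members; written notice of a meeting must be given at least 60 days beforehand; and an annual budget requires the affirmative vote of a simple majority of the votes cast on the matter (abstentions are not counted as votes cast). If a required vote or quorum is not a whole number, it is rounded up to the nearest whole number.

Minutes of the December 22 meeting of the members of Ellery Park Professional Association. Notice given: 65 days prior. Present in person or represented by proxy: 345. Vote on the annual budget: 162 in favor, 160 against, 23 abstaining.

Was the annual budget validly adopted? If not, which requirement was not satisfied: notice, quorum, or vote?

Notice: 65 days given; 60 required. Satisfied.
Quorum: 15% of 2,291 = 343.65, rounded up to 344; 345 present. Satisfied.
Vote: requires a majority of the votes cast (345 − 23 abstaining = 322); a majority of 322 is 162, so 162 needed; 162 in favor. Satisfied.

Valid — all requirements satisfied.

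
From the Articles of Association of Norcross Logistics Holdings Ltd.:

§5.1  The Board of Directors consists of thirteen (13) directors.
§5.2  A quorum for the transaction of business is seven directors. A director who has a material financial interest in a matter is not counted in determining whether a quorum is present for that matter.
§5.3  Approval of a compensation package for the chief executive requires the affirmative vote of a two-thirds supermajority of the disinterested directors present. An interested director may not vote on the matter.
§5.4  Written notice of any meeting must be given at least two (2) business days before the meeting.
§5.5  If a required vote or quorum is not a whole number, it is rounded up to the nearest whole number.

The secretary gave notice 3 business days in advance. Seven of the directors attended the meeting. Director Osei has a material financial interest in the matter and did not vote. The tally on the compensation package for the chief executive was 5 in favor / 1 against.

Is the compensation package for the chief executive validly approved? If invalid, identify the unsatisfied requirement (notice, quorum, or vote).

Invalid — quorum requirement not satisfied.

Notice: 3 business days given; 2 required (3 ≥ 2). Satisfied.
Quorum: 7 present, but the 1 interested director does not count, leaving 6. Quorum is 7. Not satisfied.
Vote: the compensation package for the chief executive requires two-thirds of the disinterested directors present (7 − 1 = 6). 2/3 of 6 = 4, so 4 affirmative votes are needed; 5 voted in favor. Satisfied. (Moot — without a quorum no business can be validly transacted.)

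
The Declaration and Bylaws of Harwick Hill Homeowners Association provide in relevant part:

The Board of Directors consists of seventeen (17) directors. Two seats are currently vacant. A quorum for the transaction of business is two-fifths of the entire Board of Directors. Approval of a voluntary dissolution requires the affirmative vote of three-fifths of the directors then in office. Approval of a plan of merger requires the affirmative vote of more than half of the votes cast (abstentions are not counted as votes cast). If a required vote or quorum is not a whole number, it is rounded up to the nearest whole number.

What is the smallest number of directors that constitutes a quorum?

2/5 of 17 = 6.80, rounded up to 7.

7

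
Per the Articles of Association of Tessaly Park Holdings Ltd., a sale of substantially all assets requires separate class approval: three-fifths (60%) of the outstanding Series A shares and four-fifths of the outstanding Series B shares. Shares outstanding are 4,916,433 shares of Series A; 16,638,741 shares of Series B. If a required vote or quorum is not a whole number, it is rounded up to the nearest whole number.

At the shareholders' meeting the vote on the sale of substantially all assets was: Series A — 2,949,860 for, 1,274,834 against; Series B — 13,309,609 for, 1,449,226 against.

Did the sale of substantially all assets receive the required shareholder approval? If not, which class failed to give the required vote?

Not approved — the Series B shares did not give the required vote.

Series A: 3/5 of 4916433 = 2949859.80, rounded up to 2949860; 2,949,860 required, 2,949,860 in favor — approved.
Series B: 4/5 of 16638741 = 13310992.80, rounded up to 13310993; 13,310,993 required, 13,309,609 in favor — not approved.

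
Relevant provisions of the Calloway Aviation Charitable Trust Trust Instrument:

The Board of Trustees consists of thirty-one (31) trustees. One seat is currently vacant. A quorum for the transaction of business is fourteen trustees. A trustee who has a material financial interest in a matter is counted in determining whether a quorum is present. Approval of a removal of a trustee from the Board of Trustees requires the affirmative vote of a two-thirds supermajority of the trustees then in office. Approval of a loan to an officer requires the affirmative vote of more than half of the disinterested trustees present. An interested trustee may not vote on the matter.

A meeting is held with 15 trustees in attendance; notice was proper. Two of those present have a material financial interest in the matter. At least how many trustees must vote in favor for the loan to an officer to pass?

The loan to an officer requires a majority of the disinterested trustees present (15 − 2 = 13).
A majority of 13 is 7.

7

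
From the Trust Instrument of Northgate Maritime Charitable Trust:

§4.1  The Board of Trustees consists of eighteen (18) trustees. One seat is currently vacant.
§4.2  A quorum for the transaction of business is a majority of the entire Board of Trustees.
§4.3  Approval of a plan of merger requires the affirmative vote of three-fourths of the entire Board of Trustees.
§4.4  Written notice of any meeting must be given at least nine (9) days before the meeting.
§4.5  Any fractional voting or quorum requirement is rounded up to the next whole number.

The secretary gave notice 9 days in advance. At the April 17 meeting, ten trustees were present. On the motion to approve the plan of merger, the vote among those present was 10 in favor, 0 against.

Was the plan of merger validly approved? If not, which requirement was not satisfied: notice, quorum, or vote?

Invalid — vote requirement not satisfied.

Notice: 9 days given; 9 required (9 ≥ 9). Satisfied.
Quorum: 10 present; quorum is 10. Satisfied.
Vote: the plan of merger requires three-fourths of the entire Board of Trustees (18). 3/4 of 18 = 13.50, rounded up to 14, so 14 affirmative votes are needed; 10 voted in favor. Not satisfied.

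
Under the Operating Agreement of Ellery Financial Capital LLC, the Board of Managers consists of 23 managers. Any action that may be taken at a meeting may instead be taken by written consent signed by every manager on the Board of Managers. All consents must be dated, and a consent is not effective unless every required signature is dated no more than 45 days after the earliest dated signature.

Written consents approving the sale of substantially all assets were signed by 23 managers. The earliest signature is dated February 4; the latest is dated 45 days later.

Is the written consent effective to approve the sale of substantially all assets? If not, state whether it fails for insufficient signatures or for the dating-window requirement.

Effective — both the signature and dating-window requirements are satisfied.

Signatures required: all of 23 — unanimous means all 23, so 23 needed; 23 signed. Sufficient.
Dating window: the latest signature is 45 days after the earliest; the limit is 45 days. Within the window.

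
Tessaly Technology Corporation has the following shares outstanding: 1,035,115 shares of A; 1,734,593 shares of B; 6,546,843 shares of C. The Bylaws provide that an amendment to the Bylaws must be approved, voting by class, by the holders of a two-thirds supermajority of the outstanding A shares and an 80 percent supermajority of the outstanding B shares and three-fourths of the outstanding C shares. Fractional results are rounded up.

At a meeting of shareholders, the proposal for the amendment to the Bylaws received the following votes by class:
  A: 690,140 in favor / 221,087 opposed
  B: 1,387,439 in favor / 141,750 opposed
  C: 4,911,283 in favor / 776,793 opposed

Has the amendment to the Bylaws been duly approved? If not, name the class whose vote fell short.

A: 2/3 of 1035115 = 690076.67, rounded up to 690077; 690,077 required, 690,140 in favor — approved.
B: 4/5 of 1734593 = 1387674.40, rounded up to 1387675; 1,387,675 required, 1,387,439 in favor — not approved.
C: 3/4 of 6546843 = 4910132.25, rounded up to 4910133; 4,910,133 required, 4,911,283 in favor — approved.

Not approved — the B shares did not give the required vote.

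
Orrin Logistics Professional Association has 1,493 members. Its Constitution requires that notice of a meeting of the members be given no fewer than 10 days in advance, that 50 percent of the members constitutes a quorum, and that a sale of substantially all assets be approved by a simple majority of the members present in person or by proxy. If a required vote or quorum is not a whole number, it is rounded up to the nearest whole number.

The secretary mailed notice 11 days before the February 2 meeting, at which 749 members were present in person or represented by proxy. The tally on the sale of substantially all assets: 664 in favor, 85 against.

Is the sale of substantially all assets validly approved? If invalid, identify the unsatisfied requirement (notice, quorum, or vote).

Valid — all requirements satisfied.

Notice: 11 days given; 10 required. Satisfied.
Quorum: 50% of 1,493 = 746.50, rounded up to 747; 749 present. Satisfied.
Vote: requires a majority of those present (749); a majority of 749 is 375, so 375 needed; 664 in favor. Satisfied.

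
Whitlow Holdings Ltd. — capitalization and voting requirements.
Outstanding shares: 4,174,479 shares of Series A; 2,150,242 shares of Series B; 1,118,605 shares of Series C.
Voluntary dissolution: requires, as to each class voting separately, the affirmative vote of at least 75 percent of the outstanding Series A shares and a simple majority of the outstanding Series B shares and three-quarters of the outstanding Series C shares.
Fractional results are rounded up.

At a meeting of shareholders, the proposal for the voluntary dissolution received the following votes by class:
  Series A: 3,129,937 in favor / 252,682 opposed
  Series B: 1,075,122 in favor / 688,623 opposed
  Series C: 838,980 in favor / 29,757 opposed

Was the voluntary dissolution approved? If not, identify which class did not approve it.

Series A: 3/4 of 4174479 = 3130859.25, rounded up to 3130860; 3,130,860 required, 3,129,937 in favor — not approved.
Series B: a majority of 2150242 is 1075122; 1,075,122 required, 1,075,122 in favor — approved.
Series C: 3/4 of 1118605 = 838953.75, rounded up to 838954; 838,954 required, 838,980 in favor — approved.

Not approved — the Series A shares did not give the required vote.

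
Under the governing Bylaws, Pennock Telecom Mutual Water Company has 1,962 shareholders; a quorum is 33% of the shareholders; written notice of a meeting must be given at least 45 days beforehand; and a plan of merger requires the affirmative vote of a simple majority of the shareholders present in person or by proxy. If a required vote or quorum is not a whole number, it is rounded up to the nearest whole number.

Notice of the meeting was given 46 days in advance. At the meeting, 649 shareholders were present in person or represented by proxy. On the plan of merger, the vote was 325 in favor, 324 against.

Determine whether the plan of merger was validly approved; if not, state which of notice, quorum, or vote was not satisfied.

Valid — all requirements satisfied.

Notice: 46 days given; 45 required. Satisfied.
Quorum: 33% of 1,962 = 647.46, rounded up to 648; 649 present. Satisfied.
Vote: requires a majority of those present (649); a majority of 649 is 325, so 325 needed; 325 in favor. Satisfied.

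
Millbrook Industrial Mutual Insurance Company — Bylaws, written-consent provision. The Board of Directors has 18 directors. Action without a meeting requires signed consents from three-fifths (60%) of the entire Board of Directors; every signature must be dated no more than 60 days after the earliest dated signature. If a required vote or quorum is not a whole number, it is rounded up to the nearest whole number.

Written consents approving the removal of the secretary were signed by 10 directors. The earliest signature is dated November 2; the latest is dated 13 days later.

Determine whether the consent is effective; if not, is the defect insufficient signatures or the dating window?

Not effective — insufficient signatures.

Signatures required: three-fifths (60%) of 18 — 3/5 of 18 = 10.80, rounded up to 11, so 11 needed; 10 signed. Insufficient.
Dating window: the latest signature is 13 days after the earliest; the limit is 60 days. Within the window.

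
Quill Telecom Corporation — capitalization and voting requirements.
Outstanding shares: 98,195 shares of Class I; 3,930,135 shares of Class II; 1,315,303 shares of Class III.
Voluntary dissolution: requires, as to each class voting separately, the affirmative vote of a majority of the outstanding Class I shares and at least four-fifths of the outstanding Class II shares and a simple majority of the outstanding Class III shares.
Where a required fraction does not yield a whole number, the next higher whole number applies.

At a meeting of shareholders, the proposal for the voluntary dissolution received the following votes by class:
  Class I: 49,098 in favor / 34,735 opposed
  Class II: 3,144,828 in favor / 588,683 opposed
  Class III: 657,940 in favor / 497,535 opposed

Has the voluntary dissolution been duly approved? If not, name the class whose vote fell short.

Approved — every class gave the required vote.

Class I: a majority of 98195 is 49098; 49,098 required, 49,098 in favor — approved.
Class II: 4/5 of 3930135 = 3144108; 3,144,108 required, 3,144,828 in favor — approved.
Class III: a majority of 1315303 is 657652; 657,652 required, 657,940 in favor — approved.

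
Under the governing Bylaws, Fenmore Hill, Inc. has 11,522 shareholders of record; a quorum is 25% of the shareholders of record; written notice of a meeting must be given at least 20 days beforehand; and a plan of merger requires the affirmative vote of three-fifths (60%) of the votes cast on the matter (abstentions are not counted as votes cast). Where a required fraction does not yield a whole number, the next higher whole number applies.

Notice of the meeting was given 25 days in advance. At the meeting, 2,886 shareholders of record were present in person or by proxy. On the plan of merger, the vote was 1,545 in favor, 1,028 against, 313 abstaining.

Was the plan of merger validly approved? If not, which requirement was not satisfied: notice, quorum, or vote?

Valid — all requirements satisfied.

Notice: 25 days given; 20 required. Satisfied.
Quorum: 25% of 11,522 = 2,880.50, rounded up to 2,881; 2,886 present. Satisfied.
Vote: requires three-fifths of the votes cast (2,886 − 313 abstaining = 2,573); 3/5 of 2573 = 1543.80, rounded up to 1544, so 1,544 needed; 1,545 in favor. Satisfied.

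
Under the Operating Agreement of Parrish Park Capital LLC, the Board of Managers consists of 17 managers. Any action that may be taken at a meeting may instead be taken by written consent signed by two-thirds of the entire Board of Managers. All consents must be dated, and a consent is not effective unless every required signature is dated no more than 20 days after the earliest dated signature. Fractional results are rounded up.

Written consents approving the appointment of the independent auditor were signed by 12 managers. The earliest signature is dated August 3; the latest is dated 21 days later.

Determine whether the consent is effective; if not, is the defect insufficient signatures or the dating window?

Not effective — dating-window requirement not satisfied.

Signatures required: two-thirds of 17 — 2/3 of 17 = 11.33, rounded up to 12, so 12 needed; 12 signed. Sufficient.
Dating window: the latest signature is 21 days after the earliest; the limit is 20 days. Outside the window.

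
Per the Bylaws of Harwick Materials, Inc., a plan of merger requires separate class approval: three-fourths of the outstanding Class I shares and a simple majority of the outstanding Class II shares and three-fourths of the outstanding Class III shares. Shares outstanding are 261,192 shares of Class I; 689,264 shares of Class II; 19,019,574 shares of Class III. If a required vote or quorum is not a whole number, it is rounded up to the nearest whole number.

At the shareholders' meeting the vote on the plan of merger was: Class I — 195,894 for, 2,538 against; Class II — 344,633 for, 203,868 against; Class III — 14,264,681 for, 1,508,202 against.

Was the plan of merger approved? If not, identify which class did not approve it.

Class I: 3/4 of 261192 = 195894; 195,894 required, 195,894 in favor — approved.
Class II: a majority of 689264 is 344633; 344,633 required, 344,633 in favor — approved.
Class III: 3/4 of 19019574 = 14264680.50, rounded up to 14264681; 14,264,681 required, 14,264,681 in favor — approved.

Approved — every class gave the required vote.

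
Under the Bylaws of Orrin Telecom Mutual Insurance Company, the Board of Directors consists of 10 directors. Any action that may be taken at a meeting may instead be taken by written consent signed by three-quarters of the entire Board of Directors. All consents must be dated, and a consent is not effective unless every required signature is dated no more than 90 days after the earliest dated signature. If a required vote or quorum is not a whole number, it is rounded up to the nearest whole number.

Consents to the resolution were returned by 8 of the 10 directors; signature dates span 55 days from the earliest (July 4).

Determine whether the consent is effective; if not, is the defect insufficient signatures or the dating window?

Signatures required: three-quarters of 10 — 3/4 of 10 = 7.50, rounded up to 8, so 8 needed; 8 signed. Sufficient.
Dating window: the latest signature is 55 days after the earliest; the limit is 90 days. Within the window.

Effective — both the signature and dating-window requirements are satisfied.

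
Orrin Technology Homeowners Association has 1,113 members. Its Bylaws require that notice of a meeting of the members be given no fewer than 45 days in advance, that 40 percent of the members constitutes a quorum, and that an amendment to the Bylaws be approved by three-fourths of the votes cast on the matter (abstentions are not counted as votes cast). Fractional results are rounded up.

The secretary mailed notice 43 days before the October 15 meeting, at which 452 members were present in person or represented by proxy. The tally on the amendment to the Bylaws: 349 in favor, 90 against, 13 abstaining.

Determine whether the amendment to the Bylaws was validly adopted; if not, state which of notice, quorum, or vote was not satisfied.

Invalid — notice requirement not satisfied.

Notice: 43 days given; 45 required. Not satisfied.
Quorum: 40% of 1,113 = 445.20, rounded up to 446; 452 present. Satisfied.
Vote: requires three-fourths of the votes cast (452 − 13 abstaining = 439); 3/4 of 439 = 329.25, rounded up to 330, so 330 needed; 349 in favor. Satisfied.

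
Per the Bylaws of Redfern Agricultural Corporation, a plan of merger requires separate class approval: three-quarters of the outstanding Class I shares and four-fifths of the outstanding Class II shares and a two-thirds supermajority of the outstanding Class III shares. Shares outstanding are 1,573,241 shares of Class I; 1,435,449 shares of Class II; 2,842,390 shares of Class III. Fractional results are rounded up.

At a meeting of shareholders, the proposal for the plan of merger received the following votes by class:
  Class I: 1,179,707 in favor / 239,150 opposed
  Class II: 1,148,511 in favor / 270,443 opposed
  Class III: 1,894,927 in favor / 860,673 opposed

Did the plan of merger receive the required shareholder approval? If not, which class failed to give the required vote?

Class I: 3/4 of 1573241 = 1179930.75, rounded up to 1179931; 1,179,931 required, 1,179,707 in favor — not approved.
Class II: 4/5 of 1435449 = 1148359.20, rounded up to 1148360; 1,148,360 required, 1,148,511 in favor — approved.
Class III: 2/3 of 2842390 = 1894926.67, rounded up to 1894927; 1,894,927 required, 1,894,927 in favor — approved.

Not approved — the Class I shares did not give the required vote.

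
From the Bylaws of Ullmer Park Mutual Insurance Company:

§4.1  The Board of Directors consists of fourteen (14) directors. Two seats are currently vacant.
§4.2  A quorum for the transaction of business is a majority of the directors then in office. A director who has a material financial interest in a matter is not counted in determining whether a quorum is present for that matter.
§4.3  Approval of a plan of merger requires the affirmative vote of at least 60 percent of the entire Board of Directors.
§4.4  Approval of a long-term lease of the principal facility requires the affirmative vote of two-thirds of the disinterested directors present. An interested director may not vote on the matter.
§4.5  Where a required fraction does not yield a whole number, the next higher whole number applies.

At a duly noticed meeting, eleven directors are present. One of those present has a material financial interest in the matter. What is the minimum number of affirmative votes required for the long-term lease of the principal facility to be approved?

The long-term lease of the principal facility requires two-thirds of the disinterested directors present (11 − 1 = 10).
2/3 of 10 = 6.67, rounded up to 7.

7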